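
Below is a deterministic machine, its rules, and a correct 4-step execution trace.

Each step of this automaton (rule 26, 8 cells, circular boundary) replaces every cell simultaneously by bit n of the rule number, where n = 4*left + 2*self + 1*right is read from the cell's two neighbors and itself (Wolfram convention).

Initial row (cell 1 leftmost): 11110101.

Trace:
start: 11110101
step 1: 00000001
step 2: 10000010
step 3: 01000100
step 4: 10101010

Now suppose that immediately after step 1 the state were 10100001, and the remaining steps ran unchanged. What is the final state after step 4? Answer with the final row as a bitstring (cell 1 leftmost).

00001000

state after step 1 := 10100001
step 2: 00010011
step 3: 10101110
step 4: 00001000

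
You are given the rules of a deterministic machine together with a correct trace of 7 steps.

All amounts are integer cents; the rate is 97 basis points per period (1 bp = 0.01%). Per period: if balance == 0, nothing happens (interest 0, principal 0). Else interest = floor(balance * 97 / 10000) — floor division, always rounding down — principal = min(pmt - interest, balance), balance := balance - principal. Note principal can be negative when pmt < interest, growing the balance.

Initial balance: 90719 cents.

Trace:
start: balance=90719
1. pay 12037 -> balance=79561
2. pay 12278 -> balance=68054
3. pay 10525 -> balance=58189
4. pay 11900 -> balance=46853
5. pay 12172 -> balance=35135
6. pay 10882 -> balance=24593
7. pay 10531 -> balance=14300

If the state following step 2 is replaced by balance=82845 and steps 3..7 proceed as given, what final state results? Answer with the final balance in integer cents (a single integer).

state after step 2 := balance=82845
3. pay 10525 -> balance=73123
4. pay 11900 -> balance=61932
5. pay 12172 -> balance=50360
6. pay 10882 -> balance=39966
7. pay 10531 -> balance=29822

29822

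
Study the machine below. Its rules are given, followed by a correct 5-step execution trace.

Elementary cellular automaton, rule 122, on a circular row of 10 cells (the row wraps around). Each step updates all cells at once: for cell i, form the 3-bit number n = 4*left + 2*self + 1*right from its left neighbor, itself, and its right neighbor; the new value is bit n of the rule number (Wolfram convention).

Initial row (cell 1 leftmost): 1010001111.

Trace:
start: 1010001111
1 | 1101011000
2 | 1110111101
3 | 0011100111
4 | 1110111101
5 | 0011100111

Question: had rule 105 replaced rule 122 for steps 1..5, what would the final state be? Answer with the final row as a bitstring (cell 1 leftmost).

(re-executing steps 1..5 under rule 105; state before step 1: 1010001111)
1 | 1100101000
2 | 1100010010
3 | 1101000001
4 | 0110011101
5 | 1110010110

1110010110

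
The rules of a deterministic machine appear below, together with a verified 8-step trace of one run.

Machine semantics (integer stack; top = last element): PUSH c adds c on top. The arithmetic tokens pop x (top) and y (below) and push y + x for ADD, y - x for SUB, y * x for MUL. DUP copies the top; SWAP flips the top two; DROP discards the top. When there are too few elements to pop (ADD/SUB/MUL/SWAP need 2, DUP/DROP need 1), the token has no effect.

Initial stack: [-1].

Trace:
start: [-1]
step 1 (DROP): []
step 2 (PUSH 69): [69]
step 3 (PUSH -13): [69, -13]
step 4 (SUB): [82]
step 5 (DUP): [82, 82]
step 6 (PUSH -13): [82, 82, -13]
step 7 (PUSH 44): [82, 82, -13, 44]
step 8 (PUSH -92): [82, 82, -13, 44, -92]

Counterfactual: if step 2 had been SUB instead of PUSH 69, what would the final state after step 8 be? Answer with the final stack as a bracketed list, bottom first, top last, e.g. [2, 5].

[-13, -13, -13, 44, -92]

(re-executing from step 2 with the substitution; state before step 2: [])
step 2 (SUB): []
step 3 (PUSH -13): [-13]
step 4 (SUB): [-13]
step 5 (DUP): [-13, -13]
step 6 (PUSH -13): [-13, -13, -13]
step 7 (PUSH 44): [-13, -13, -13, 44]
step 8 (PUSH -92): [-13, -13, -13, 44, -92]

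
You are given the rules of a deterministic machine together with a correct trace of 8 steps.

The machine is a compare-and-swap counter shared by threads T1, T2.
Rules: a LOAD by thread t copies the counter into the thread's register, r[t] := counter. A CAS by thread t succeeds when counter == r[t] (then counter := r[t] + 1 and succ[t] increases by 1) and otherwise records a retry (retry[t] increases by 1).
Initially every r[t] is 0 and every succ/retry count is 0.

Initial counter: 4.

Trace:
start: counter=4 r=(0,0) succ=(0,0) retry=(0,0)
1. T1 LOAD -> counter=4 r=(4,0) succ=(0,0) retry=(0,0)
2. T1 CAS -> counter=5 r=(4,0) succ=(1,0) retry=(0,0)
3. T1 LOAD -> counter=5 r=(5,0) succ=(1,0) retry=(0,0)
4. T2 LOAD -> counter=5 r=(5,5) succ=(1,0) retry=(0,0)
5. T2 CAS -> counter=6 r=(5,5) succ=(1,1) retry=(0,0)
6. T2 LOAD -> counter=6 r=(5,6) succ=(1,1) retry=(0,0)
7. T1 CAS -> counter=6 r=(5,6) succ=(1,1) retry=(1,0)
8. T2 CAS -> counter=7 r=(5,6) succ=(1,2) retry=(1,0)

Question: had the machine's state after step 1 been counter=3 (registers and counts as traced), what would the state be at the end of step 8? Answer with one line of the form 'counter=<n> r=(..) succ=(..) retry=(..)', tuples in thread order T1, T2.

counter=5 r=(3,4) succ=(0,2) retry=(2,0)

state after step 1 := counter=3 r=(4,0) succ=(0,0) retry=(0,0)
2. T1 CAS -> counter=3 r=(4,0) succ=(0,0) retry=(1,0)
3. T1 LOAD -> counter=3 r=(3,0) succ=(0,0) retry=(1,0)
4. T2 LOAD -> counter=3 r=(3,3) succ=(0,0) retry=(1,0)
5. T2 CAS -> counter=4 r=(3,3) succ=(0,1) retry=(1,0)
6. T2 LOAD -> counter=4 r=(3,4) succ=(0,1) retry=(1,0)
7. T1 CAS -> counter=4 r=(3,4) succ=(0,1) retry=(2,0)
8. T2 CAS -> counter=5 r=(3,4) succ=(0,2) retry=(2,0)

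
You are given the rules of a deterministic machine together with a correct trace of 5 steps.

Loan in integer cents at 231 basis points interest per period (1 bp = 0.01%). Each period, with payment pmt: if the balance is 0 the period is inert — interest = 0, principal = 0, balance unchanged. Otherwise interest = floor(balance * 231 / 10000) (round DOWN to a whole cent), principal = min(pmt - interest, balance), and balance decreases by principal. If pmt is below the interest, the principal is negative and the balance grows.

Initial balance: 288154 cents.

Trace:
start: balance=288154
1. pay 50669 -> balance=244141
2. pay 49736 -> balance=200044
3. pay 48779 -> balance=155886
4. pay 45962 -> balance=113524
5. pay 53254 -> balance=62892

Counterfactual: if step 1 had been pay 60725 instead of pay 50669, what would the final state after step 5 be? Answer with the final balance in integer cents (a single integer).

(re-executing from step 1 with the substitution; state before step 1: balance=288154)
1. pay 60725 -> balance=234085
2. pay 49736 -> balance=189756
3. pay 48779 -> balance=145360
4. pay 45962 -> balance=102755
5. pay 53254 -> balance=51874

51874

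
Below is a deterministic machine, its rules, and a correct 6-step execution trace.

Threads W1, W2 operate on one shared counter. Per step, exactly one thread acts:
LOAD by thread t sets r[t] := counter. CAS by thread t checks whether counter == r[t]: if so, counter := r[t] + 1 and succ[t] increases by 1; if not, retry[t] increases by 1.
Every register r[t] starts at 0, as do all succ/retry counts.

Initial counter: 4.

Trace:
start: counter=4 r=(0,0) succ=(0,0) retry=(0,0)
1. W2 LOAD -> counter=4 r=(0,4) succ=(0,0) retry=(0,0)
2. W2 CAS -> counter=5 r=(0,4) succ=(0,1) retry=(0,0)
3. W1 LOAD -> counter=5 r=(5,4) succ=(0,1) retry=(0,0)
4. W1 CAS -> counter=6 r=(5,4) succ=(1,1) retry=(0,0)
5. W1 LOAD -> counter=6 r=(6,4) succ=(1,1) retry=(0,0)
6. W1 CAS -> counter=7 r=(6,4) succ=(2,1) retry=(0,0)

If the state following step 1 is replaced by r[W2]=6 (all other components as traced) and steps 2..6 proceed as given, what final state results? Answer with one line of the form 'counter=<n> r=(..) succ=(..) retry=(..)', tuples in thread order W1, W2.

counter=6 r=(5,6) succ=(2,0) retry=(0,1)

state after step 1 := counter=4 r=(0,6) succ=(0,0) retry=(0,0)
2. W2 CAS -> counter=4 r=(0,6) succ=(0,0) retry=(0,1)
3. W1 LOAD -> counter=4 r=(4,6) succ=(0,0) retry=(0,1)
4. W1 CAS -> counter=5 r=(4,6) succ=(1,0) retry=(0,1)
5. W1 LOAD -> counter=5 r=(5,6) succ=(1,0) retry=(0,1)
6. W1 CAS -> counter=6 r=(5,6) succ=(2,0) retry=(0,1)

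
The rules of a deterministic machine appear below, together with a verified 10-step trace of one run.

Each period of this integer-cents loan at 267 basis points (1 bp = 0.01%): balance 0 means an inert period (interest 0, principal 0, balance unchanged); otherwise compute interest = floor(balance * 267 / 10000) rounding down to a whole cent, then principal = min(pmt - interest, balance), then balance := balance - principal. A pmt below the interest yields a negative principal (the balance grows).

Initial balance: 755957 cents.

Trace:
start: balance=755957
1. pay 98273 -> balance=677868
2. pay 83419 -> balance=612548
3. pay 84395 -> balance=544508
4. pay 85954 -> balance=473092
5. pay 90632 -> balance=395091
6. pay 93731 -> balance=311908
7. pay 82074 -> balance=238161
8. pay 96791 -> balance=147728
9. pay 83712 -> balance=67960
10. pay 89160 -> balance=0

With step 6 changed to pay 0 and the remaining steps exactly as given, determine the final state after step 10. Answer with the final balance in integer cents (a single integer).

(re-executing from step 6 with the substitution; state before step 6: balance=395091)
6. pay 0 -> balance=405639
7. pay 82074 -> balance=334395
8. pay 96791 -> balance=246532
9. pay 83712 -> balance=169402
10. pay 89160 -> balance=84765

84765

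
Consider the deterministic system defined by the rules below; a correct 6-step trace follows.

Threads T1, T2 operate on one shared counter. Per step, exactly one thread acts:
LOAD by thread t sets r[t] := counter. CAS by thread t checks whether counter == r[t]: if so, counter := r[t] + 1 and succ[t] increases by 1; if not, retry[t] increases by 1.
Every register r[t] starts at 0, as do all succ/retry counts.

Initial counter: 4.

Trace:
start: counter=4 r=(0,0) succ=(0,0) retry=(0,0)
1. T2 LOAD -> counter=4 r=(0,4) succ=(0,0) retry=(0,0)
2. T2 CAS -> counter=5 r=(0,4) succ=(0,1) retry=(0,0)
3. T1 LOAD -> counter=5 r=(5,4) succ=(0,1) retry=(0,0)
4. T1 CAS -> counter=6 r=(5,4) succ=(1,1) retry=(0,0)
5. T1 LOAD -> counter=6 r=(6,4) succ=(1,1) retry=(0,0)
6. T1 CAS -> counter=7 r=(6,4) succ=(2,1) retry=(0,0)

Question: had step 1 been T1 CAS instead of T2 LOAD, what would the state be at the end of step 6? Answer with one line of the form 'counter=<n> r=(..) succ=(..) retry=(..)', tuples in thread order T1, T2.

counter=6 r=(5,0) succ=(2,0) retry=(1,1)

(re-executing from step 1 with the substitution; state before step 1: counter=4 r=(0,0) succ=(0,0) retry=(0,0))
1. T1 CAS -> counter=4 r=(0,0) succ=(0,0) retry=(1,0)
2. T2 CAS -> counter=4 r=(0,0) succ=(0,0) retry=(1,1)
3. T1 LOAD -> counter=4 r=(4,0) succ=(0,0) retry=(1,1)
4. T1 CAS -> counter=5 r=(4,0) succ=(1,0) retry=(1,1)
5. T1 LOAD -> counter=5 r=(5,0) succ=(1,0) retry=(1,1)
6. T1 CAS -> counter=6 r=(5,0) succ=(2,0) retry=(1,1)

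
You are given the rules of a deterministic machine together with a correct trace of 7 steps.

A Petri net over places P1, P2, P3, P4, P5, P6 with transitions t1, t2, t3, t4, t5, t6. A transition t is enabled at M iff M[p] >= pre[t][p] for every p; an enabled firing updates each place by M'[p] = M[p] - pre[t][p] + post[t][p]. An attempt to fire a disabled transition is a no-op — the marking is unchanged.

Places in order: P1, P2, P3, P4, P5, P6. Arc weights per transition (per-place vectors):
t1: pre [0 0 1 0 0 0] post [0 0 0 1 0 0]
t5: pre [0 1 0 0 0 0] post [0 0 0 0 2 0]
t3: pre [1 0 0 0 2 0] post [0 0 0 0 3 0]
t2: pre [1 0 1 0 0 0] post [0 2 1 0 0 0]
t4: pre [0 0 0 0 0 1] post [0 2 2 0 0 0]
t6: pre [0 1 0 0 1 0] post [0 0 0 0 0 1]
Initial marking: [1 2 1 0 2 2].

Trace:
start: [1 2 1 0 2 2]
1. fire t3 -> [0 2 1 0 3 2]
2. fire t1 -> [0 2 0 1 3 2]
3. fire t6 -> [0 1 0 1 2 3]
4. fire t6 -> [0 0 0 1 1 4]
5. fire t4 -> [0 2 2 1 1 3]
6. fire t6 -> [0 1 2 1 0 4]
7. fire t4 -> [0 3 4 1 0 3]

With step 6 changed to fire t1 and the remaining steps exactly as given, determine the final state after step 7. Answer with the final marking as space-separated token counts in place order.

0 4 3 2 1 2

(re-executing from step 6 with the substitution; state before step 6: [0 2 2 1 1 3])
6. fire t1 -> [0 2 1 2 1 3]
7. fire t4 -> [0 4 3 2 1 2]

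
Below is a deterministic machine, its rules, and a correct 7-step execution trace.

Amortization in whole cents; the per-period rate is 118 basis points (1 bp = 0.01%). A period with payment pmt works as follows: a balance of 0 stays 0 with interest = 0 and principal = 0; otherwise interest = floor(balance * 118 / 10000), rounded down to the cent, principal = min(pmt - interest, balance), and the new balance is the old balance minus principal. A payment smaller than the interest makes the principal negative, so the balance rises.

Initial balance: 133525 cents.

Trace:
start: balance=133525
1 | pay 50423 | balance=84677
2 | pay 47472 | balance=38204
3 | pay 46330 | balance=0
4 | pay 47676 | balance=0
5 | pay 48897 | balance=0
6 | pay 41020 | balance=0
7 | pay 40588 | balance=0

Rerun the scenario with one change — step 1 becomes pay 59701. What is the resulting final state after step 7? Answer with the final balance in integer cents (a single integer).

(re-executing from step 1 with the substitution; state before step 1: balance=133525)
1 | pay 59701 | balance=75399
2 | pay 47472 | balance=28816
3 | pay 46330 | balance=0
4 | pay 47676 | balance=0
5 | pay 48897 | balance=0
6 | pay 41020 | balance=0
7 | pay 40588 | balance=0

0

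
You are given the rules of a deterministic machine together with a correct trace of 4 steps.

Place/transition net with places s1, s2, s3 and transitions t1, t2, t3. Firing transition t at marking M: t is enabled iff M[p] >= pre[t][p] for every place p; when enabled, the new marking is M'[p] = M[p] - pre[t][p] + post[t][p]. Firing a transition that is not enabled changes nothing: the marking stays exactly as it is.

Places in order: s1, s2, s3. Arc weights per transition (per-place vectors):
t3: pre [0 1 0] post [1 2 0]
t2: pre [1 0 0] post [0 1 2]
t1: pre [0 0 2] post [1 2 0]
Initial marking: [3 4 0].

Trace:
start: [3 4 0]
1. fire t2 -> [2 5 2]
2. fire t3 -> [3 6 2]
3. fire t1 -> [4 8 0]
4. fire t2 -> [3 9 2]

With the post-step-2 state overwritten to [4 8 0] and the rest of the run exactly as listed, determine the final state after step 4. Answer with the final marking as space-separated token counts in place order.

3 9 2

state after step 2 := [4 8 0]
3. fire t1 -> [4 8 0]
4. fire t2 -> [3 9 2]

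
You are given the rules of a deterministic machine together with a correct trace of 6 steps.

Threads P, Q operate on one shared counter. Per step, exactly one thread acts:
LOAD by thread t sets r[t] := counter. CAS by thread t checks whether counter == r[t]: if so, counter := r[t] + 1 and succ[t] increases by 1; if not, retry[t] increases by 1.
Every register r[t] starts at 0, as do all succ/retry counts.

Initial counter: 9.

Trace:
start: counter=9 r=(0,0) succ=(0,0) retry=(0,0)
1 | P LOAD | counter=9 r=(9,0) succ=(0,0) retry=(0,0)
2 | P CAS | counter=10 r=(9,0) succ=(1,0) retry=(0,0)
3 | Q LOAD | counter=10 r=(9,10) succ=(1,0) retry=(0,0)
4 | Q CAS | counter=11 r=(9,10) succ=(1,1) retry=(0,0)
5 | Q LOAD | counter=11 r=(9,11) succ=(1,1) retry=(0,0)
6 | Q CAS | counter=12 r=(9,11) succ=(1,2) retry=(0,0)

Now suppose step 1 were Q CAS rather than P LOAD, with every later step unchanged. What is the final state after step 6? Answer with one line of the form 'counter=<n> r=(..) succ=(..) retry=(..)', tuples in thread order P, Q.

(re-executing from step 1 with the substitution; state before step 1: counter=9 r=(0,0) succ=(0,0) retry=(0,0))
1 | Q CAS | counter=9 r=(0,0) succ=(0,0) retry=(0,1)
2 | P CAS | counter=9 r=(0,0) succ=(0,0) retry=(1,1)
3 | Q LOAD | counter=9 r=(0,9) succ=(0,0) retry=(1,1)
4 | Q CAS | counter=10 r=(0,9) succ=(0,1) retry=(1,1)
5 | Q LOAD | counter=10 r=(0,10) succ=(0,1) retry=(1,1)
6 | Q CAS | counter=11 r=(0,10) succ=(0,2) retry=(1,1)

counter=11 r=(0,10) succ=(0,2) retry=(1,1)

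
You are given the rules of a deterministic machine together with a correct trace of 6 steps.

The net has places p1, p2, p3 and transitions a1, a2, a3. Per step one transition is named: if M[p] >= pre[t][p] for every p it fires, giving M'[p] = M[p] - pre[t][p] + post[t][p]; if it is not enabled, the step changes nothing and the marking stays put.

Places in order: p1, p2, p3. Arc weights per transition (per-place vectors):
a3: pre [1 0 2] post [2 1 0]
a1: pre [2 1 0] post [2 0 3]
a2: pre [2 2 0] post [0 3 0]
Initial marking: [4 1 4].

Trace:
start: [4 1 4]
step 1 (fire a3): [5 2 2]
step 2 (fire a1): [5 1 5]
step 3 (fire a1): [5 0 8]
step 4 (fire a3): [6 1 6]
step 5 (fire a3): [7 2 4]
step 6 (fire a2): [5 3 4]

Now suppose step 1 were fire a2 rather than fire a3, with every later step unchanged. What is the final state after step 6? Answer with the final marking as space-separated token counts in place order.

(re-executing from step 1 with the substitution; state before step 1: [4 1 4])
step 1 (fire a2): [4 1 4]
step 2 (fire a1): [4 0 7]
step 3 (fire a1): [4 0 7]
step 4 (fire a3): [5 1 5]
step 5 (fire a3): [6 2 3]
step 6 (fire a2): [4 3 3]

4 3 3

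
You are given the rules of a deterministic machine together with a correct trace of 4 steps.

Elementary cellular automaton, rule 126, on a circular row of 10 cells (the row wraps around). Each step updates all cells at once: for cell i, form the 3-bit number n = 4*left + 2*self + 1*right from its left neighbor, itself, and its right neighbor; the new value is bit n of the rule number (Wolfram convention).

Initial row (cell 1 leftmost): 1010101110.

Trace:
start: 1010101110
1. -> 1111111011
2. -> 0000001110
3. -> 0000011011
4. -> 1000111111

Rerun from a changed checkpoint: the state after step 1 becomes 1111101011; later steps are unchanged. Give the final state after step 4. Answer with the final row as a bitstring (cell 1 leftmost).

state after step 1 := 1111101011
2. -> 0000111110
3. -> 0001100011
4. -> 1011110111

1011110111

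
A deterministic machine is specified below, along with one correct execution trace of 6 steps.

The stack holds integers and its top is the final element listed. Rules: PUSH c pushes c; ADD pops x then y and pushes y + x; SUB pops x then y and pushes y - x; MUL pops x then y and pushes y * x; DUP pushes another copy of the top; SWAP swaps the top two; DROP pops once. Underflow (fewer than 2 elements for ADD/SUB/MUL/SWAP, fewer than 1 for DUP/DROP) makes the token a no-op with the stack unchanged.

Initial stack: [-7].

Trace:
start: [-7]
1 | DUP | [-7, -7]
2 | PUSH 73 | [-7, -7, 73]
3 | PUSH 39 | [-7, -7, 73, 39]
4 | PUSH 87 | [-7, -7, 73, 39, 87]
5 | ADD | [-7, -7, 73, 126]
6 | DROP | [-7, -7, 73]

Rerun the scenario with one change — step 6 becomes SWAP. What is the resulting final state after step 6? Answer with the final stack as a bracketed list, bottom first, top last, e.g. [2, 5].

(re-executing from step 6 with the substitution; state before step 6: [-7, -7, 73, 126])
6 | SWAP | [-7, -7, 126, 73]

[-7, -7, 126, 73]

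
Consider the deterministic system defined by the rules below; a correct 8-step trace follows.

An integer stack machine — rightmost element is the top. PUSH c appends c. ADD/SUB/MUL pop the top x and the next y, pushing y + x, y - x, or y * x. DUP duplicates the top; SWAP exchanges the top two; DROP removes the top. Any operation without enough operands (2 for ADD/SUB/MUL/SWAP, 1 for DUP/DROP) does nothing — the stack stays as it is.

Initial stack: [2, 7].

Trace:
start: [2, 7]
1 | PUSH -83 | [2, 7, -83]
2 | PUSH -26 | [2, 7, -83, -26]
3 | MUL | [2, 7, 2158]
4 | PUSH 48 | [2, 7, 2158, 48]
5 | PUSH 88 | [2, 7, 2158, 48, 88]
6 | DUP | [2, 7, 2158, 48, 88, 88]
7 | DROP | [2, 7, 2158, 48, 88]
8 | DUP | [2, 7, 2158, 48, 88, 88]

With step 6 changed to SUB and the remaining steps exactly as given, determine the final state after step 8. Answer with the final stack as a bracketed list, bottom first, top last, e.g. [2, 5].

[2, 7, 2158, 2158]

(re-executing from step 6 with the substitution; state before step 6: [2, 7, 2158, 48, 88])
6 | SUB | [2, 7, 2158, -40]
7 | DROP | [2, 7, 2158]
8 | DUP | [2, 7, 2158, 2158]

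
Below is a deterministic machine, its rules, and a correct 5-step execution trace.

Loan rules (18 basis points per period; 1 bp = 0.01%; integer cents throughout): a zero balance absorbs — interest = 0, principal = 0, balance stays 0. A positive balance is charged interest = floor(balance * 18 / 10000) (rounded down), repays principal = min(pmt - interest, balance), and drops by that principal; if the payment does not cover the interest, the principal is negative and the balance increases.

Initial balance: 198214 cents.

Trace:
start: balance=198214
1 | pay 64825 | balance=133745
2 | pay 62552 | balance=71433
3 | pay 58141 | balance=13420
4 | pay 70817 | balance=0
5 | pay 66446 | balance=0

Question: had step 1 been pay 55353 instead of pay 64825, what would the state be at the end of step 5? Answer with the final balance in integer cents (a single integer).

(re-executing from step 1 with the substitution; state before step 1: balance=198214)
1 | pay 55353 | balance=143217
2 | pay 62552 | balance=80922
3 | pay 58141 | balance=22926
4 | pay 70817 | balance=0
5 | pay 66446 | balance=0

0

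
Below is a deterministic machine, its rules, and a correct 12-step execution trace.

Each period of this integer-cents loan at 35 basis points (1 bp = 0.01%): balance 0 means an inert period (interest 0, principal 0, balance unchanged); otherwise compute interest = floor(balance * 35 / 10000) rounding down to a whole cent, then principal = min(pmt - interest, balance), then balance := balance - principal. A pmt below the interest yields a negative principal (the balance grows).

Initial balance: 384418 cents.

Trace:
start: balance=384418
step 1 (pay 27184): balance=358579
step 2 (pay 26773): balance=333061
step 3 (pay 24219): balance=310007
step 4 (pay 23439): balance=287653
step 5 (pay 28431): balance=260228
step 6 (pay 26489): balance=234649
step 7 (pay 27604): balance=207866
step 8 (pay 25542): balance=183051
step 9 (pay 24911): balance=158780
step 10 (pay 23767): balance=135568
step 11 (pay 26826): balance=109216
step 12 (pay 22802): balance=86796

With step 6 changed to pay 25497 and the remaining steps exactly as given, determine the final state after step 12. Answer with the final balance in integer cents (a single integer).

(re-executing from step 6 with the substitution; state before step 6: balance=260228)
step 6 (pay 25497): balance=235641
step 7 (pay 27604): balance=208861
step 8 (pay 25542): balance=184050
step 9 (pay 24911): balance=159783
step 10 (pay 23767): balance=136575
step 11 (pay 26826): balance=110227
step 12 (pay 22802): balance=87810

87810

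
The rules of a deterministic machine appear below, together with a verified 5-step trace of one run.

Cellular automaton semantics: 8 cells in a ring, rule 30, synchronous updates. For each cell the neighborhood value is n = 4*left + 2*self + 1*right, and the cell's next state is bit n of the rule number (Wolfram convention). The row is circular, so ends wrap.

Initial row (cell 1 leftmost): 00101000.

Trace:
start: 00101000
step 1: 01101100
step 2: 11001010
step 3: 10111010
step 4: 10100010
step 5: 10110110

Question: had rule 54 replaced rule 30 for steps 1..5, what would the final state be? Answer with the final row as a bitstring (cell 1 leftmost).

01111100

(re-executing steps 1..5 under rule 54; state before step 1: 00101000)
step 1: 01111100
step 2: 10000010
step 3: 11000111
step 4: 00101000
step 5: 01111100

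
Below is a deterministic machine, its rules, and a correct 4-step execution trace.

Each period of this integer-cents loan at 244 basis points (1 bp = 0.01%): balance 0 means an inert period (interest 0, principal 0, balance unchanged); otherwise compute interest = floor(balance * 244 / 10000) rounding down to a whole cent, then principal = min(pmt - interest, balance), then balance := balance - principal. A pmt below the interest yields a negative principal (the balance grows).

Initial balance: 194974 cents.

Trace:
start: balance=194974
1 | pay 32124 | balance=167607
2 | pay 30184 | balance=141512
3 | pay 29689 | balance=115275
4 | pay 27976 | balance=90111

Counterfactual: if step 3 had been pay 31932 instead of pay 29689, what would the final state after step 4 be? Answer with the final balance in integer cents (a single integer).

(re-executing from step 3 with the substitution; state before step 3: balance=141512)
3 | pay 31932 | balance=113032
4 | pay 27976 | balance=87813

87813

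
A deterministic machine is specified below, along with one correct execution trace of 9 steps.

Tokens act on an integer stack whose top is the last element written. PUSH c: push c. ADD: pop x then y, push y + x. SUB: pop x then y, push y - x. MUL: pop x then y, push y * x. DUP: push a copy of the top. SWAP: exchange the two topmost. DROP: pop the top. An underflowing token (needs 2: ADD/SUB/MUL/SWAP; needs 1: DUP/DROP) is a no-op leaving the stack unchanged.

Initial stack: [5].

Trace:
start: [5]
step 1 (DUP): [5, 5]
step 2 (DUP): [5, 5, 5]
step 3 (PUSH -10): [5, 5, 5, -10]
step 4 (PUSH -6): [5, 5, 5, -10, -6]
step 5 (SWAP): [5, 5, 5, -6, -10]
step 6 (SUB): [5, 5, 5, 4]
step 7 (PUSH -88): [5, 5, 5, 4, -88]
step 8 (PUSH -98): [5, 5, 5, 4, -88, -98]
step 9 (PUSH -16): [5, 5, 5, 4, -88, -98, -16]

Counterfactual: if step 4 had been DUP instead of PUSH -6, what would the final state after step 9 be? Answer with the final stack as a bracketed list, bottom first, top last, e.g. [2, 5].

(re-executing from step 4 with the substitution; state before step 4: [5, 5, 5, -10])
step 4 (DUP): [5, 5, 5, -10, -10]
step 5 (SWAP): [5, 5, 5, -10, -10]
step 6 (SUB): [5, 5, 5, 0]
step 7 (PUSH -88): [5, 5, 5, 0, -88]
step 8 (PUSH -98): [5, 5, 5, 0, -88, -98]
step 9 (PUSH -16): [5, 5, 5, 0, -88, -98, -16]

[5, 5, 5, 0, -88, -98, -16]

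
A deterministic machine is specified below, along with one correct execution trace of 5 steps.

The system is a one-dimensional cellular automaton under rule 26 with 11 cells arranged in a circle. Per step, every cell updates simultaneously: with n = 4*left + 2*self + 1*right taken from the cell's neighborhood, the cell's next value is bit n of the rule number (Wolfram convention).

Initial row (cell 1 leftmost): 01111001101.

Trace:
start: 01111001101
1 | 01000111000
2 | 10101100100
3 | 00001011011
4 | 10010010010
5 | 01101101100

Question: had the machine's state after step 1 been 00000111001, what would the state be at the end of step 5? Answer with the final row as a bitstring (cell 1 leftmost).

state after step 1 := 00000111001
2 | 10001100110
3 | 01011011100
4 | 10010010010
5 | 01101101100

01101101100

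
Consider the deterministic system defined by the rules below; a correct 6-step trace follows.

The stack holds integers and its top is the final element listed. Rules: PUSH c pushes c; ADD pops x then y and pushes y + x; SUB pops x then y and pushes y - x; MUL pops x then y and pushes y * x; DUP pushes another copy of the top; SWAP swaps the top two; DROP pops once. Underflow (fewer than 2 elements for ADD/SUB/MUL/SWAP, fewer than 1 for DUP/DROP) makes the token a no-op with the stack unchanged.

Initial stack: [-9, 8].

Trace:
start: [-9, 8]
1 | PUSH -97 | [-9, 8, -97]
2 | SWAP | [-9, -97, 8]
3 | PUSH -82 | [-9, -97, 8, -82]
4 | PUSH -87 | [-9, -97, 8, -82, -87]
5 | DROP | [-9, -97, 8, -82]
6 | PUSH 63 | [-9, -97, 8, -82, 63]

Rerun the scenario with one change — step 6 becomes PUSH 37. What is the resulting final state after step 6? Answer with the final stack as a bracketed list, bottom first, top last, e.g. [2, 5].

(re-executing from step 6 with the substitution; state before step 6: [-9, -97, 8, -82])
6 | PUSH 37 | [-9, -97, 8, -82, 37]

[-9, -97, 8, -82, 37]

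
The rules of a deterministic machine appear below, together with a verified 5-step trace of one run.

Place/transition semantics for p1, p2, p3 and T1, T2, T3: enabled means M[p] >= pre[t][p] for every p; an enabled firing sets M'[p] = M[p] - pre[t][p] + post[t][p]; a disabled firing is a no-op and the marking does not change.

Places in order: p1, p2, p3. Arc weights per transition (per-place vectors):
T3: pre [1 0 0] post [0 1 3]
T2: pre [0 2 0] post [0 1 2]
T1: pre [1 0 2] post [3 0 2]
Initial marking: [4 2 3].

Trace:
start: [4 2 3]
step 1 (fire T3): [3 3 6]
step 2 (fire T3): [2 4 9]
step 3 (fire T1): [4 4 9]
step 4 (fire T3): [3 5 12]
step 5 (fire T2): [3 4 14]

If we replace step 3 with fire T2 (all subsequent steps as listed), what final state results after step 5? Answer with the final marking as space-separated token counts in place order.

1 3 16

(re-executing from step 3 with the substitution; state before step 3: [2 4 9])
step 3 (fire T2): [2 3 11]
step 4 (fire T3): [1 4 14]
step 5 (fire T2): [1 3 16]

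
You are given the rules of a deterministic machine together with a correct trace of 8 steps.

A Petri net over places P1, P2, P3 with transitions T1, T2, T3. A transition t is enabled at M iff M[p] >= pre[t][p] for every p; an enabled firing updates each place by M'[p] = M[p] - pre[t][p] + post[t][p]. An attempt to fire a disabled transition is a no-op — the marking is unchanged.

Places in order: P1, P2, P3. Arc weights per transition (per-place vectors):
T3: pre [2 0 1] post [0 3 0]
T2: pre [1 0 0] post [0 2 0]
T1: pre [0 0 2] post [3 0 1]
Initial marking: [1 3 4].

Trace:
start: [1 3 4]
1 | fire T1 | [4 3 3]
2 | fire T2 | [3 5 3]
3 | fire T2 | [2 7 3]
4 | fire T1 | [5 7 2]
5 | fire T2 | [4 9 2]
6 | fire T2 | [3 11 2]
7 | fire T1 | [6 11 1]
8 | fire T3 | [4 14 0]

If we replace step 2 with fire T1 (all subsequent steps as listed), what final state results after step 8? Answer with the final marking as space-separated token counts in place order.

(re-executing from step 2 with the substitution; state before step 2: [4 3 3])
2 | fire T1 | [7 3 2]
3 | fire T2 | [6 5 2]
4 | fire T1 | [9 5 1]
5 | fire T2 | [8 7 1]
6 | fire T2 | [7 9 1]
7 | fire T1 | [7 9 1]
8 | fire T3 | [5 12 0]

5 12 0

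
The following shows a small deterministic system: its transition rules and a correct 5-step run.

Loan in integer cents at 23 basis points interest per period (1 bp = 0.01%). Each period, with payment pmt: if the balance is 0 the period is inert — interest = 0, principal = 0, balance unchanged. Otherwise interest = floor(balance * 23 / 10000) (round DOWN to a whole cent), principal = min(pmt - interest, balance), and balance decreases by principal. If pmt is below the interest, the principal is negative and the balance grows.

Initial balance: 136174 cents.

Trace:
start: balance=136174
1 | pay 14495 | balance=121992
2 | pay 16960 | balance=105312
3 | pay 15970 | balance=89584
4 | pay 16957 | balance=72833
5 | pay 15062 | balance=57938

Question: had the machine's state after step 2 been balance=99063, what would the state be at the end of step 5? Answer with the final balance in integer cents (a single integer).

state after step 2 := balance=99063
3 | pay 15970 | balance=83320
4 | pay 16957 | balance=66554
5 | pay 15062 | balance=51645

51645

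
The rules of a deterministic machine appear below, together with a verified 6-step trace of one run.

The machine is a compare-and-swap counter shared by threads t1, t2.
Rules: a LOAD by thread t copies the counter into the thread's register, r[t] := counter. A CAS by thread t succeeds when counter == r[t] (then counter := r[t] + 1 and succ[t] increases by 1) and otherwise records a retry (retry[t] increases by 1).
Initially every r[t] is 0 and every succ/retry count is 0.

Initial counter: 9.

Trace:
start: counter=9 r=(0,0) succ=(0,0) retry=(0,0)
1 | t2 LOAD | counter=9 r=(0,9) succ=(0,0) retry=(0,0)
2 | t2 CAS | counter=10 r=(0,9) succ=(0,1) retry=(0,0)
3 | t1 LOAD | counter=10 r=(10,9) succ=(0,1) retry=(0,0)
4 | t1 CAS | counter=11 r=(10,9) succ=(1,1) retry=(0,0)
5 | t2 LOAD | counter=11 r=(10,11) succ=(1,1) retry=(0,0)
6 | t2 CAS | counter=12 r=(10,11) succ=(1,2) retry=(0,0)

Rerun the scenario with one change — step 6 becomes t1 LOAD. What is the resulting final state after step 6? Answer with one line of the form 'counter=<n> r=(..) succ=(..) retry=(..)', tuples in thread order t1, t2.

counter=11 r=(11,11) succ=(1,1) retry=(0,0)

(re-executing from step 6 with the substitution; state before step 6: counter=11 r=(10,11) succ=(1,1) retry=(0,0))
6 | t1 LOAD | counter=11 r=(11,11) succ=(1,1) retry=(0,0)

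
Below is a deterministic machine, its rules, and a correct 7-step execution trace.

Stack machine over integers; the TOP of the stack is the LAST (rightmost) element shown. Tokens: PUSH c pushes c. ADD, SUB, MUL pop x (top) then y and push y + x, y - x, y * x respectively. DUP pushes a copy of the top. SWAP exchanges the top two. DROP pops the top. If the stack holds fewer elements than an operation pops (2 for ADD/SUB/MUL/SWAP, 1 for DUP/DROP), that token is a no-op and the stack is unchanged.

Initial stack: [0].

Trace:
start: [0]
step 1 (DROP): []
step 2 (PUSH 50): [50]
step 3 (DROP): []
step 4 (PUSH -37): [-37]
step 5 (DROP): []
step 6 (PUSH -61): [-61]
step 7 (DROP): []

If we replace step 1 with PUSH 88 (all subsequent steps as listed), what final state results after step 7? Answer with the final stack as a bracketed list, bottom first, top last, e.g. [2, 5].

[0, 88]

(re-executing from step 1 with the substitution; state before step 1: [0])
step 1 (PUSH 88): [0, 88]
step 2 (PUSH 50): [0, 88, 50]
step 3 (DROP): [0, 88]
step 4 (PUSH -37): [0, 88, -37]
step 5 (DROP): [0, 88]
step 6 (PUSH -61): [0, 88, -61]
step 7 (DROP): [0, 88]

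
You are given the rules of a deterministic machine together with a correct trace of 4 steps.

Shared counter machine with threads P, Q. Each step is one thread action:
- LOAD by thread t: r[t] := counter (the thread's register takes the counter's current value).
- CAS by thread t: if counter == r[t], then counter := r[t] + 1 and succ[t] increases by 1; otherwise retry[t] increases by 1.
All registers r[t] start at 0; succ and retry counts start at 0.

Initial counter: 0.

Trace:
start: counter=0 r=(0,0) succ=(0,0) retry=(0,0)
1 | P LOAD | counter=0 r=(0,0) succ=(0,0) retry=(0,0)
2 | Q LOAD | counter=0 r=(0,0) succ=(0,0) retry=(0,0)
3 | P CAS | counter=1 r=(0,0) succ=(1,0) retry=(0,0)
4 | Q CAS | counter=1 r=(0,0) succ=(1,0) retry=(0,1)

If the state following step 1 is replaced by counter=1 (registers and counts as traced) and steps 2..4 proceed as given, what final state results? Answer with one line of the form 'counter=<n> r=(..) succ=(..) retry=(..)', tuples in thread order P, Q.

counter=2 r=(0,1) succ=(0,1) retry=(1,0)

state after step 1 := counter=1 r=(0,0) succ=(0,0) retry=(0,0)
2 | Q LOAD | counter=1 r=(0,1) succ=(0,0) retry=(0,0)
3 | P CAS | counter=1 r=(0,1) succ=(0,0) retry=(1,0)
4 | Q CAS | counter=2 r=(0,1) succ=(0,1) retry=(1,0)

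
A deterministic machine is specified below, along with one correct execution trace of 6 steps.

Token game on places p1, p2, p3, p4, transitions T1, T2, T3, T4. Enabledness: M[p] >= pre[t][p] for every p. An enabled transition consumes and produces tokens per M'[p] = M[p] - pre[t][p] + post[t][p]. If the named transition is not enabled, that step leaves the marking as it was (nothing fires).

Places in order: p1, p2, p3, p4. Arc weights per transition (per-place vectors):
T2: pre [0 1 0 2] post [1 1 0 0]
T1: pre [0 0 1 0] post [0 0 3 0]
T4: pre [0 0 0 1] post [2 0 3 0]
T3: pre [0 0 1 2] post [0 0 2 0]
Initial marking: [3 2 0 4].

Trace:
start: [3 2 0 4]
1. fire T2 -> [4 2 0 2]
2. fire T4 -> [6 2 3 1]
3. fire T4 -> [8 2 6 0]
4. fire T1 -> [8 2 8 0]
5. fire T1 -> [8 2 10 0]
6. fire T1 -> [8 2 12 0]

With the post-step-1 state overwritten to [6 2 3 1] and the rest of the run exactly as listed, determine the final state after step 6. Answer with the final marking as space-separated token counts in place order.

8 2 12 0

state after step 1 := [6 2 3 1]
2. fire T4 -> [8 2 6 0]
3. fire T4 -> [8 2 6 0]
4. fire T1 -> [8 2 8 0]
5. fire T1 -> [8 2 10 0]
6. fire T1 -> [8 2 12 0]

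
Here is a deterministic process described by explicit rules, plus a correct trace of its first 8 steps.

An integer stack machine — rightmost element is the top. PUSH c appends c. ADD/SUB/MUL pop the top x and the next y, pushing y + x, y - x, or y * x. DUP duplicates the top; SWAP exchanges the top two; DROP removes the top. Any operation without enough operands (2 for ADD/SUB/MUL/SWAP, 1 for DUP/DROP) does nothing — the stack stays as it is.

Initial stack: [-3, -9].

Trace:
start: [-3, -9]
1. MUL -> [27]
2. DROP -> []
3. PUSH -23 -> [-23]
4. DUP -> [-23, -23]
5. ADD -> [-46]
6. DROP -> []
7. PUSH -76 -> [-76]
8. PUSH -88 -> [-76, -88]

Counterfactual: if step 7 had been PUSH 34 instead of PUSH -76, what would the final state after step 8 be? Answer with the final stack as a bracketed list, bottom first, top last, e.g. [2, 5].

(re-executing from step 7 with the substitution; state before step 7: [])
7. PUSH 34 -> [34]
8. PUSH -88 -> [34, -88]

[34, -88]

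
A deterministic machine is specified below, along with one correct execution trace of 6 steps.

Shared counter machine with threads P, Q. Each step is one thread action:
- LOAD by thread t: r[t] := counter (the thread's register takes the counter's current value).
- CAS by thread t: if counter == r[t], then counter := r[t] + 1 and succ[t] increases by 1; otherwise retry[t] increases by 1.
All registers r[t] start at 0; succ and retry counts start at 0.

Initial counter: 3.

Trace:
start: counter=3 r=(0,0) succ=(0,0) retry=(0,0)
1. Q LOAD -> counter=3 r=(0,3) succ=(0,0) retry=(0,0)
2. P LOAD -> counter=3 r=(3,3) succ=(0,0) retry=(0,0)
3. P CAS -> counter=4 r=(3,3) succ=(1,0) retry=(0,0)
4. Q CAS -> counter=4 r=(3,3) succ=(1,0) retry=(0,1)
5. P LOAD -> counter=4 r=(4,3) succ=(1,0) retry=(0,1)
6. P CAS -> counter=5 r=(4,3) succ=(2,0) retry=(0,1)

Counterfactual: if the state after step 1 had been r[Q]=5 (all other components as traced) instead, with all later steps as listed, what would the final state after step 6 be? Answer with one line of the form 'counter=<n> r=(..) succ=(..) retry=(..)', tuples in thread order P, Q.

counter=5 r=(4,5) succ=(2,0) retry=(0,1)

state after step 1 := counter=3 r=(0,5) succ=(0,0) retry=(0,0)
2. P LOAD -> counter=3 r=(3,5) succ=(0,0) retry=(0,0)
3. P CAS -> counter=4 r=(3,5) succ=(1,0) retry=(0,0)
4. Q CAS -> counter=4 r=(3,5) succ=(1,0) retry=(0,1)
5. P LOAD -> counter=4 r=(4,5) succ=(1,0) retry=(0,1)
6. P CAS -> counter=5 r=(4,5) succ=(2,0) retry=(0,1)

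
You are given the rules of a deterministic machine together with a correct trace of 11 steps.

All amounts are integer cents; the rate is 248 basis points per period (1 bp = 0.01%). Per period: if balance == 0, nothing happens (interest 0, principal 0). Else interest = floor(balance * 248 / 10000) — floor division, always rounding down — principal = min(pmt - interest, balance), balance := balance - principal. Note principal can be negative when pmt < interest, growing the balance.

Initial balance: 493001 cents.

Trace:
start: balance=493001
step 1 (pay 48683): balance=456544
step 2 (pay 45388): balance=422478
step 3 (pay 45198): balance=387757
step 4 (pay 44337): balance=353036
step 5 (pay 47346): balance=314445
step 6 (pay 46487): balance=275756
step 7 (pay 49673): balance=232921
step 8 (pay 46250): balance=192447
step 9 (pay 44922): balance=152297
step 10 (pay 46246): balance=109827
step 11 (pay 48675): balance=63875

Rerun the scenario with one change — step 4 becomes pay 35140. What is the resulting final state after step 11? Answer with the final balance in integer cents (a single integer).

74792

(re-executing from step 4 with the substitution; state before step 4: balance=387757)
step 4 (pay 35140): balance=362233
step 5 (pay 47346): balance=323870
step 6 (pay 46487): balance=285414
step 7 (pay 49673): balance=242819
step 8 (pay 46250): balance=202590
step 9 (pay 44922): balance=162692
step 10 (pay 46246): balance=120480
step 11 (pay 48675): balance=74792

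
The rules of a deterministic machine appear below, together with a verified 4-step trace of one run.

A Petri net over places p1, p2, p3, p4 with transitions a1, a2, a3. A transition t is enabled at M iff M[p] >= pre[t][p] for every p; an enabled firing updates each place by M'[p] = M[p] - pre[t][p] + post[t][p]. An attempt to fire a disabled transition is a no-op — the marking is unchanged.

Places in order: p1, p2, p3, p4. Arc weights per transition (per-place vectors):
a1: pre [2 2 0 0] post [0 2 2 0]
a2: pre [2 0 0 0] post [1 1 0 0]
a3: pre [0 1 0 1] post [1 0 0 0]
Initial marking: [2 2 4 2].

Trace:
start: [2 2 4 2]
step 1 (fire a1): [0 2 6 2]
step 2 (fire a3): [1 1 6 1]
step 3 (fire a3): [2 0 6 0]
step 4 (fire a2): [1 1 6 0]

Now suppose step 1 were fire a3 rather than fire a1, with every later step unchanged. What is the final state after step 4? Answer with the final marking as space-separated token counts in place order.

3 1 4 0

(re-executing from step 1 with the substitution; state before step 1: [2 2 4 2])
step 1 (fire a3): [3 1 4 1]
step 2 (fire a3): [4 0 4 0]
step 3 (fire a3): [4 0 4 0]
step 4 (fire a2): [3 1 4 0]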